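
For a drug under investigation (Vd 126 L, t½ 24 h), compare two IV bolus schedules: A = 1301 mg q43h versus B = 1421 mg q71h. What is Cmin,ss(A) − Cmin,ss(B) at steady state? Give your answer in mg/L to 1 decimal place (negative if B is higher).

Regimen A: f = (1/2)^(43/24) ≈ 0.2888; Cmin,ss = (1301/126)·f/(1−f) ≈ 4.193 mg/L.
Regimen B: f = (1/2)^(71/24) ≈ 0.1287; Cmin,ss = (1421/126)·f/(1−f) ≈ 1.666 mg/L.
Difference ≈ 4.193 − 1.666 ≈ 2.527 mg/L.

2.5 mg/L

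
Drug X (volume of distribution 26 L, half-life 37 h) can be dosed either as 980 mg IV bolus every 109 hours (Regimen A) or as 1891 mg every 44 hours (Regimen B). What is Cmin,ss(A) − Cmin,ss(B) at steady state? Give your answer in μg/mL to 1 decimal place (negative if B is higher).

Regimen A: f = (1/2)^(109/37) ≈ 0.1298; Cmin,ss = (980/26)·f/(1−f) ≈ 5.622 μg/mL.
Regimen B: f = (1/2)^(44/37) ≈ 0.4385; Cmin,ss = (1891/26)·f/(1−f) ≈ 56.799 μg/mL.
Difference ≈ 5.622 − 56.799 ≈ -51.177 μg/mL.

-51.2 μg/mL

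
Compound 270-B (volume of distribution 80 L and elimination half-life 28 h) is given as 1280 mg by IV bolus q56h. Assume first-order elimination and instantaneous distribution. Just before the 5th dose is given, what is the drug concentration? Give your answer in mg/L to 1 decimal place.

f = (1/2)^(τ/t½) = (1/2)^(56/28) ≈ 0.2500.
C₀ = D/Vd = 1280/80 ≈ 16.000 mg/L.
Before the 5th dose, 4 doses have been given. Superposition: Cmin = C₀·(f + f² + … + f^4).
≈ 16.000 × (0.2500 + 0.0625 + 0.0156 + 0.0039) ≈ 16.000 × 0.3320 ≈ 5.312 mg/L.

5.3 mg/L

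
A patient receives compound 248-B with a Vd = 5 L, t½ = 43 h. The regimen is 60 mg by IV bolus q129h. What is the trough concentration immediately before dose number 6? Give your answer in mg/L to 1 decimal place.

f = (1/2)^(τ/t½) = (1/2)^(129/43) ≈ 0.1250.
C₀ = D/Vd = 60/5 ≈ 12.000 mg/L.
Before the 6th dose, 5 doses have been given. Superposition: Cmin = C₀·(f + f² + … + f^5).
≈ 12.000 × (0.1250 + 0.0156 + 0.0020 + 0.0002 + 0.0000) ≈ 12.000 × 0.1428 ≈ 1.714 mg/L.

1.7 mg/L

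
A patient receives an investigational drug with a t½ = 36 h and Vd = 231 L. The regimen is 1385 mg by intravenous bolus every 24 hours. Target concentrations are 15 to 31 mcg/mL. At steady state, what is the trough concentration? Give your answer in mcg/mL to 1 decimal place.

10.2 mcg/mL

τ/t½ = 24/36 ≈ 0.66667, so fraction remaining f = (1/2)^(24/36) ≈ 0.6300.
Accumulation ratio R = 1/(1 − f) ≈ 1/0.3700 ≈ 2.7027.
Single-dose peak C₀ = D/Vd = 1385/231 ≈ 5.996 mcg/mL.
Steady-state peak Cmax,ss = C₀·R ≈ 5.996 × 2.7027 ≈ 16.205 mcg/mL.
Steady-state trough Cmin,ss = Cmax,ss·f ≈ 16.205 × 0.6300 ≈ 10.209 mcg/mL.
Trough 10.2 mcg/mL vs MEC 15 mcg/mL: subtherapeutic.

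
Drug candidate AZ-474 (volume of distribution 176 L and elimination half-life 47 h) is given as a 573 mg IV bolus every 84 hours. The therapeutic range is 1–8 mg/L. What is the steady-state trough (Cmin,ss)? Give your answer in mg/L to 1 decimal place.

k = ln2/t½ = ln2/47 ≈ 0.014748 h⁻¹; fraction remaining f = e^(−kτ) = e^(−0.014748×84) ≈ 0.2897.
At steady state, accumulation factor R = 1/(1 − e^(−kτ)) ≈ 1.4079.
Single-dose peak C₀ = D/Vd = 573/176 ≈ 3.256 mg/L.
Steady-state peak Cmax,ss = C₀·R ≈ 3.256 × 1.4079 ≈ 4.584 mg/L.
One interval later, Cmin,ss = Cmax,ss·e^(−kτ) ≈ 4.584 × 0.2897 ≈ 1.328 mg/L.
Trough 1.3 mg/L vs MEC 1 mg/L: adequate.

1.3 mg/L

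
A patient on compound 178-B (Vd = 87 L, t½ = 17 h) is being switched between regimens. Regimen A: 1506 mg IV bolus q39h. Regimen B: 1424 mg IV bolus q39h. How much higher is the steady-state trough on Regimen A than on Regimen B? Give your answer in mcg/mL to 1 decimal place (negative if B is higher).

0.2 mcg/mL

Regimen A: f = (1/2)^(39/17) ≈ 0.2039; Cmin,ss = (1506/87)·f/(1−f) ≈ 4.434 mcg/mL.
Regimen B: f = (1/2)^(39/17) ≈ 0.2039; Cmin,ss = (1424/87)·f/(1−f) ≈ 4.192 mcg/mL.
Difference ≈ 4.434 − 4.192 ≈ 0.242 mcg/mL.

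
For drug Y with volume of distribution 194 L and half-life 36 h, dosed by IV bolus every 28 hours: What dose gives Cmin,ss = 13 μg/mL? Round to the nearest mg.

τ/t½ = 28/36 ≈ 0.77778, so f = (1/2)^(28/36) ≈ 0.583265.
Cmin,ss = (D/Vd)·f/(1−f), so D = Cmin,ss·Vd·(1−f)/f.
D = 13 × 194 × (1−f)/f ≈ 13 × 194 × 0.71449 ≈ 1801.94 mg.

1802 mg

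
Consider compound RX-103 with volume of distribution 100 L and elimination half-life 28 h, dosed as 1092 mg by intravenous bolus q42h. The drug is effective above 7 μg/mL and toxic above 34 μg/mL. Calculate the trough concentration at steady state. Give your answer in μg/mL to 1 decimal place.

Over one 42-h interval, 42/28 ≈ 1.5 half-lives elapse, leaving f ≈ 0.3536 of each dose.
At steady state, accumulation factor R = 1/(1 − e^(−kτ)) ≈ 1.5470.
Each bolus raises the concentration by D/Vd = 1092/100 ≈ 10.920 μg/mL.
Steady-state peak Cmax,ss = C₀·R ≈ 10.920 × 1.5470 ≈ 16.893 μg/mL.
One interval later, Cmin,ss = Cmax,ss·e^(−kτ) ≈ 16.893 × 0.3536 ≈ 5.973 μg/mL.
Trough 6.0 μg/mL vs MEC 7 μg/mL: subtherapeutic.

6.0 μg/mL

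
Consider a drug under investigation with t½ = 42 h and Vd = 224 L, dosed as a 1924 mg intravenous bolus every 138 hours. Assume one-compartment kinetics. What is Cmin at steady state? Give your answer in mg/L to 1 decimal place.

k = ln2/t½ = ln2/42 ≈ 0.016504 h⁻¹; fraction remaining f = e^(−kτ) = e^(−0.016504×138) ≈ 0.1025.
Each bolus raises the concentration by D/Vd = 1924/224 ≈ 8.589 mg/L.
Steady-state trough Cmin,ss = C₀·f/(1−f) ≈ 8.589 × 0.1025/0.8975 ≈ 0.981 mg/L.

1.0 mg/L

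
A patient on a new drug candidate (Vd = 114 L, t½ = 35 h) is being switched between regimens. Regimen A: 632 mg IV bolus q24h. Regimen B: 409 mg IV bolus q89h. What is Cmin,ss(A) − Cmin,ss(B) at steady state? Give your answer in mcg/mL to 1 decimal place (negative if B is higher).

Regimen A: f = (1/2)^(24/35) ≈ 0.6217; Cmin,ss = (632/114)·f/(1−f) ≈ 9.111 mcg/mL.
Regimen B: f = (1/2)^(89/35) ≈ 0.1716; Cmin,ss = (409/114)·f/(1−f) ≈ 0.743 mcg/mL.
Difference ≈ 9.111 − 0.743 ≈ 8.368 mcg/mL.

8.4 mcg/mL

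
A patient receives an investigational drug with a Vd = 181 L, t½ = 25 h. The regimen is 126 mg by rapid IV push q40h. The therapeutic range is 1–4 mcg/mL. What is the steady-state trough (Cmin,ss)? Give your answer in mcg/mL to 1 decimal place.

k = ln2/t½ = ln2/25 ≈ 0.027726 h⁻¹; fraction remaining f = e^(−kτ) = e^(−0.027726×40) ≈ 0.3299.
Accumulation ratio R = 1/(1 − f) ≈ 1/0.6701 ≈ 1.4923.
Single-dose peak C₀ = D/Vd = 126/181 ≈ 0.696 mcg/mL.
Steady-state peak Cmax,ss = C₀·R ≈ 0.696 × 1.4923 ≈ 1.039 mcg/mL.
Steady-state trough Cmin,ss = Cmax,ss·f ≈ 1.039 × 0.3299 ≈ 0.343 mcg/mL.
Trough 0.3 mcg/mL vs MEC 1 mcg/mL: subtherapeutic.

0.3 mcg/mL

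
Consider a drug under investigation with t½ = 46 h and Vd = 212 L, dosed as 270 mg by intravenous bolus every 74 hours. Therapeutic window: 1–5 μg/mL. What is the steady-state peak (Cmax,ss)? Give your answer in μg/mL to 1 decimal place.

k = ln2/t½ = ln2/46 ≈ 0.015068 h⁻¹; fraction remaining f = e^(−kτ) = e^(−0.015068×74) ≈ 0.3279.
Accumulation ratio R = 1/(1 − f) ≈ 1/0.6721 ≈ 1.4879.
Each bolus raises the concentration by D/Vd = 270/212 ≈ 1.274 μg/mL.
Steady-state peak Cmax,ss = C₀·R ≈ 1.274 × 1.4879 ≈ 1.896 μg/mL.
Peak 1.9 μg/mL vs MTC 5 μg/mL: below toxic threshold.

1.9 μg/mL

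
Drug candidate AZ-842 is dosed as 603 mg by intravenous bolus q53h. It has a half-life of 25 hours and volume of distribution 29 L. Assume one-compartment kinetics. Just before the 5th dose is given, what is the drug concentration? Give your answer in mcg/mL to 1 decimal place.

6.2 mcg/mL

f = (1/2)^(τ/t½) = (1/2)^(53/25) ≈ 0.2300.
C₀ = D/Vd = 603/29 ≈ 20.793 mcg/mL.
Before the 5th dose, 4 doses have been given. Superposition: Cmin = C₀·(f + f² + … + f^4).
≈ 20.793 × (0.2300 + 0.0529 + 0.0122 + 0.0028) ≈ 20.793 × 0.2979 ≈ 6.194 mcg/mL.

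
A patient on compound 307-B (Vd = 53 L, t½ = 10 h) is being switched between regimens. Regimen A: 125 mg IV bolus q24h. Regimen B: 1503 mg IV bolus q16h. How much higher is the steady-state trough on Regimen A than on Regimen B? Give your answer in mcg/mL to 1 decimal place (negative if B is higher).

Regimen A: f = (1/2)^(24/10) ≈ 0.1895; Cmin,ss = (125/53)·f/(1−f) ≈ 0.551 mcg/mL.
Regimen B: f = (1/2)^(16/10) ≈ 0.3299; Cmin,ss = (1503/53)·f/(1−f) ≈ 13.961 mcg/mL.
Difference ≈ 0.551 − 13.961 ≈ -13.410 mcg/mL.

-13.4 mcg/mL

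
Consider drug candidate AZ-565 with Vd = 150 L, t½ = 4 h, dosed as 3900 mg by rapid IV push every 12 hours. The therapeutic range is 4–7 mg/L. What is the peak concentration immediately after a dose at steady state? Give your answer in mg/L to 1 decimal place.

τ = 12 h = 3 half-lives, so f = (1/2)^3 = 0.125.
At steady state, R = 1/(1 − 0.125) = 8/7.
Single-dose peak C₀ = D/Vd = 3900/150 = 26 mg/L.
Steady-state peak Cmax,ss = C₀·R = 26 × 8/7 ≈ 29.714 mg/L.
Peak 29.7 mg/L vs MTC 7 mg/L: exceeds toxic threshold.

29.7 mg/L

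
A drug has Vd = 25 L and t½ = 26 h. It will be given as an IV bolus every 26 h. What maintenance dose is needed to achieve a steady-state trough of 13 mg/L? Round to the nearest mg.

τ/t½ = 26/26 ≈ 1, so f = (1/2)^(26/26) ≈ 0.500000.
Cmin,ss = (D/Vd)·f/(1−f), so D = Cmin,ss·Vd·(1−f)/f.
D = 13 × 25 × (1−f)/f ≈ 13 × 25 × 1.00000 ≈ 325.00 mg.

325 mg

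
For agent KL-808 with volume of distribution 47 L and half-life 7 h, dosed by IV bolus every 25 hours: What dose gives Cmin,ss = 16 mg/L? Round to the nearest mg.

τ/t½ = 25/7 ≈ 3.5714, so f = (1/2)^(25/7) ≈ 0.084119.
Cmin,ss = (D/Vd)·f/(1−f), so D = Cmin,ss·Vd·(1−f)/f.
D = 16 × 47 × (1−f)/f ≈ 16 × 47 × 10.88792 ≈ 8187.72 mg.

8188 mg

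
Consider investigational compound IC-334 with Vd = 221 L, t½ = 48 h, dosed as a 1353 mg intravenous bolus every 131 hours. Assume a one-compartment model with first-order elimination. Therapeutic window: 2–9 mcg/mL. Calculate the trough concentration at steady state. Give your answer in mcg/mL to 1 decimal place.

Over one 131-h interval, 131/48 ≈ 2.7292 half-lives elapse, leaving f ≈ 0.1508 of each dose.
At steady state, accumulation factor R = 1/(1 − e^(−kτ)) ≈ 1.1776.
Single-dose peak C₀ = D/Vd = 1353/221 ≈ 6.122 mcg/mL.
Cmax,ss = C₀/(1 − f) ≈ 6.122/0.8492 ≈ 7.209 mcg/mL.
Steady-state trough Cmin,ss = Cmax,ss·f ≈ 7.209 × 0.1508 ≈ 1.087 mcg/mL.
Trough 1.1 mcg/mL vs MEC 2 mcg/mL: subtherapeutic.

1.1 mcg/mL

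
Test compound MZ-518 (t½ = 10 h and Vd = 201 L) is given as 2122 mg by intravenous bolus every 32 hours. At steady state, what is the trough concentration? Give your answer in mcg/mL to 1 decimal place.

1.3 mcg/mL

Over one 32-h interval, 32/10 ≈ 3.2 half-lives elapse, leaving f ≈ 0.1088 of each dose.
Accumulation ratio R = 1/(1 − f) ≈ 1/0.8912 ≈ 1.1221.
Single-dose peak C₀ = D/Vd = 2122/201 ≈ 10.557 mcg/mL.
Cmax,ss = C₀/(1 − f) ≈ 10.557/0.8912 ≈ 11.846 mcg/mL.
One interval later, Cmin,ss = Cmax,ss·e^(−kτ) ≈ 11.846 × 0.1088 ≈ 1.289 mcg/mL.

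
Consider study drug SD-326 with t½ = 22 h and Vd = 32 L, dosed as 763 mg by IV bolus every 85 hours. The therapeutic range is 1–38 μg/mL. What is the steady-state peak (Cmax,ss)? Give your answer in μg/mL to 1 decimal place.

25.6 μg/mL

k = ln2/t½ = ln2/22 ≈ 0.031507 h⁻¹; fraction remaining f = e^(−kτ) = e^(−0.031507×85) ≈ 0.0687.
Accumulation ratio R = 1/(1 − f) ≈ 1/0.9313 ≈ 1.0738.
Single-dose peak C₀ = D/Vd = 763/32 ≈ 23.844 μg/mL.
Steady-state peak Cmax,ss = C₀·R ≈ 23.844 × 1.0738 ≈ 25.604 μg/mL.
Peak 25.6 μg/mL vs MTC 38 μg/mL: below toxic threshold.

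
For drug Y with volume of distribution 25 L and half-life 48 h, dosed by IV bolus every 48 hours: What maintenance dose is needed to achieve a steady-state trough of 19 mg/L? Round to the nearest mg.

τ/t½ = 48/48 ≈ 1, so f = (1/2)^(48/48) ≈ 0.500000.
Cmin,ss = (D/Vd)·f/(1−f), so D = Cmin,ss·Vd·(1−f)/f.
D = 19 × 25 × (1−f)/f ≈ 19 × 25 × 1.00000 ≈ 475.00 mg.

475 mg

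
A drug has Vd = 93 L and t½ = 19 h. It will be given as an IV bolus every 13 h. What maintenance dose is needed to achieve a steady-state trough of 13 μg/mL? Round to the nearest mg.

τ/t½ = 13/19 ≈ 0.68421, so f = (1/2)^(13/19) ≈ 0.622346.
Cmin,ss = (D/Vd)·f/(1−f), so D = Cmin,ss·Vd·(1−f)/f.
D = 13 × 93 × (1−f)/f ≈ 13 × 93 × 0.60682 ≈ 733.65 mg.

734 mg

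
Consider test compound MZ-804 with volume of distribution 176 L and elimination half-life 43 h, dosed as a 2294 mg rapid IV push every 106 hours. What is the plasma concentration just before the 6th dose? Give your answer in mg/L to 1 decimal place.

2.9 mg/L

f = (1/2)^(τ/t½) = (1/2)^(106/43) ≈ 0.1811.
C₀ = D/Vd = 2294/176 ≈ 13.034 mg/L.
Before the 6th dose, 5 doses have been given. Superposition: Cmin = C₀·(f + f² + … + f^5).
≈ 13.034 × (0.1811 + 0.0328 + 0.0059 + 0.0011 + 0.0002) ≈ 13.034 × 0.2211 ≈ 2.882 mg/L.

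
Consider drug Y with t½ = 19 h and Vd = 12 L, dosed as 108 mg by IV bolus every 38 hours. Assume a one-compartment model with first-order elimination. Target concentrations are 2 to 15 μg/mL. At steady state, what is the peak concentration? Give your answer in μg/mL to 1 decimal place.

12.0 μg/mL

τ = 38 h = 2 half-lives, so f = (1/2)^2 = 0.25.
Accumulation ratio R = 1/(1 − f) = 1/0.75 = 4/3.
Single-dose peak C₀ = D/Vd = 108/12 = 9 μg/mL.
Steady-state peak Cmax,ss = C₀·R = 9 × 4/3 ≈ 12.000 μg/mL.
Peak 12.0 μg/mL vs MTC 15 μg/mL: below toxic threshold.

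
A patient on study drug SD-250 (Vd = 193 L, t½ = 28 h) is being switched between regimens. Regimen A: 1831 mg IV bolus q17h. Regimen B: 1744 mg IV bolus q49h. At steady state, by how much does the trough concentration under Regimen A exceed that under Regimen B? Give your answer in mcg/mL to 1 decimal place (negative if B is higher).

14.3 mcg/mL

Regimen A: f = (1/2)^(17/28) ≈ 0.6565; Cmin,ss = (1831/193)·f/(1−f) ≈ 18.132 mcg/mL.
Regimen B: f = (1/2)^(49/28) ≈ 0.2973; Cmin,ss = (1744/193)·f/(1−f) ≈ 3.823 mcg/mL.
Difference ≈ 18.132 − 3.823 ≈ 14.309 mcg/mL.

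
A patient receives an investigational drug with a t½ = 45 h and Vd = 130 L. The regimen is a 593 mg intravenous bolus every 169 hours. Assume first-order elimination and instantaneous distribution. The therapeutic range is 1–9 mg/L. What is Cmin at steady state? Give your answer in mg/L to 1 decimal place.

τ/t½ = 169/45 ≈ 3.7556, so fraction remaining f = (1/2)^(169/45) ≈ 0.0740.
At steady state, accumulation factor R = 1/(1 − e^(−kτ)) ≈ 1.0799.
Each bolus raises the concentration by D/Vd = 593/130 ≈ 4.562 mg/L.
Cmax,ss = C₀/(1 − f) ≈ 4.562/0.9260 ≈ 4.927 mg/L.
One interval later, Cmin,ss = Cmax,ss·e^(−kτ) ≈ 4.927 × 0.0740 ≈ 0.365 mg/L.
Trough 0.4 mg/L vs MEC 1 mg/L: subtherapeutic.

0.4 mg/L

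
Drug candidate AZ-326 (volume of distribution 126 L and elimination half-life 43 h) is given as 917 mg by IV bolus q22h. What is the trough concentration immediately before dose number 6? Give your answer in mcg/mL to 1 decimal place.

14.2 mcg/mL

f = (1/2)^(τ/t½) = (1/2)^(22/43) ≈ 0.7014.
C₀ = D/Vd = 917/126 ≈ 7.278 mcg/mL.
Before the 6th dose, 5 doses have been given. Superposition: Cmin = C₀·(f + f² + … + f^5).
≈ 7.278 × (0.7014 + 0.4920 + 0.3451 + 0.2420 + 0.1698) ≈ 7.278 × 1.9503 ≈ 14.194 mcg/mL.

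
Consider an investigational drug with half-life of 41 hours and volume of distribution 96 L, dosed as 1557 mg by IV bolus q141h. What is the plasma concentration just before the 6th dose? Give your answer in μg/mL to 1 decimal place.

1.6 μg/mL

f = (1/2)^(τ/t½) = (1/2)^(141/41) ≈ 0.0922.
C₀ = D/Vd = 1557/96 ≈ 16.219 μg/mL.
Before the 6th dose, 5 doses have been given. Superposition: Cmin = C₀·(f + f² + … + f^5).
≈ 16.219 × (0.0922 + 0.0085 + 0.0008 + 0.0001 + 0.0000) ≈ 16.219 × 0.1016 ≈ 1.648 μg/mL.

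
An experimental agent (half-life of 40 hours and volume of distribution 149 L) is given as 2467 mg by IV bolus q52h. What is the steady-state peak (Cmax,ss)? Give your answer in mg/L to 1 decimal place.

Over one 52-h interval, 52/40 ≈ 1.3 half-lives elapse, leaving f ≈ 0.4061 of each dose.
Accumulation ratio R = 1/(1 − f) ≈ 1/0.5939 ≈ 1.6838.
Each bolus raises the concentration by D/Vd = 2467/149 ≈ 16.557 mg/L.
Steady-state peak Cmax,ss = C₀·R ≈ 16.557 × 1.6838 ≈ 27.879 mg/L.

27.9 mg/L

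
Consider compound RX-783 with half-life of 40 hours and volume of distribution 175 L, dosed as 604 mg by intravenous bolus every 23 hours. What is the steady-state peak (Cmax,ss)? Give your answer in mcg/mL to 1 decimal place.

10.5 mcg/mL

Over one 23-h interval, 23/40 ≈ 0.575 half-lives elapse, leaving f ≈ 0.6713 of each dose.
Accumulation ratio R = 1/(1 − f) ≈ 1/0.3287 ≈ 3.0423.
Single-dose peak C₀ = D/Vd = 604/175 ≈ 3.451 mcg/mL.
Cmax,ss = C₀/(1 − f) ≈ 3.451/0.3287 ≈ 10.499 mcg/mL.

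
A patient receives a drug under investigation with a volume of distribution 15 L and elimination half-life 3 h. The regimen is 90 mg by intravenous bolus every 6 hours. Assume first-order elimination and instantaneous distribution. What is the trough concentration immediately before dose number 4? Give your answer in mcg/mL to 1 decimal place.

2.0 mcg/mL

f = (1/2)^(τ/t½) = (1/2)^(6/3) ≈ 0.2500.
C₀ = D/Vd = 90/15 ≈ 6.000 mcg/mL.
Before the 4th dose, 3 doses have been given. Superposition: Cmin = C₀·(f + f² + … + f^3).
≈ 6.000 × (0.2500 + 0.0625 + 0.0156) ≈ 6.000 × 0.3281 ≈ 1.969 mcg/mL.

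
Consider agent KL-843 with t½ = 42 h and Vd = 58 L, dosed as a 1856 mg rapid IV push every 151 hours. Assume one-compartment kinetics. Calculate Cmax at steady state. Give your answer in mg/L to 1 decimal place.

34.9 mg/L

k = ln2/t½ = ln2/42 ≈ 0.016504 h⁻¹; fraction remaining f = e^(−kτ) = e^(−0.016504×151) ≈ 0.0827.
At steady state, accumulation factor R = 1/(1 − e^(−kτ)) ≈ 1.0902.
Single-dose peak C₀ = D/Vd = 1856/58 ≈ 32.000 mg/L.
Cmax,ss = C₀/(1 − f) ≈ 32.000/0.9173 ≈ 34.885 mg/L.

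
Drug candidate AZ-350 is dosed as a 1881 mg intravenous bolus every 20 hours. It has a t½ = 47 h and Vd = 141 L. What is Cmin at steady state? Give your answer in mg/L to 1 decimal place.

Over one 20-h interval, 20/47 ≈ 0.42553 half-lives elapse, leaving f ≈ 0.7446 of each dose.
Single-dose peak C₀ = D/Vd = 1881/141 ≈ 13.340 mg/L.
Steady-state trough Cmin,ss = C₀·f/(1−f) ≈ 13.340 × 0.7446/0.2554 ≈ 38.892 mg/L.

38.9 mg/L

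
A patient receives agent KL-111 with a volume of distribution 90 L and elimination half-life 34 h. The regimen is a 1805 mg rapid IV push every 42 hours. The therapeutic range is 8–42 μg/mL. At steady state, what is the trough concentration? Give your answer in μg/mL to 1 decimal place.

τ/t½ = 42/34 ≈ 1.2353, so fraction remaining f = (1/2)^(42/34) ≈ 0.4248.
Each bolus raises the concentration by D/Vd = 1805/90 ≈ 20.056 μg/mL.
Steady-state trough Cmin,ss = C₀·f/(1−f) ≈ 20.056 × 0.4248/0.5752 ≈ 14.812 μg/mL.
Trough 14.8 μg/mL vs MEC 8 μg/mL: adequate.

14.8 μg/mL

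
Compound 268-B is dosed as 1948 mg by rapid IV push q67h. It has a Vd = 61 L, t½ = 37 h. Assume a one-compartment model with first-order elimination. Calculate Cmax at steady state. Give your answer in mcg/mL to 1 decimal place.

44.7 mcg/mL

Over one 67-h interval, 67/37 ≈ 1.8108 half-lives elapse, leaving f ≈ 0.2850 of each dose.
Accumulation ratio R = 1/(1 − f) ≈ 1/0.7150 ≈ 1.3986.
Each bolus raises the concentration by D/Vd = 1948/61 ≈ 31.934 mcg/mL.
Steady-state peak Cmax,ss = C₀·R ≈ 31.934 × 1.3986 ≈ 44.663 mcg/mL.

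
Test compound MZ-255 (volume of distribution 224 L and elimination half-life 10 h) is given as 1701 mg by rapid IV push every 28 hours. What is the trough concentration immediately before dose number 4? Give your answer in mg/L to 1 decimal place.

f = (1/2)^(τ/t½) = (1/2)^(28/10) ≈ 0.1436.
C₀ = D/Vd = 1701/224 ≈ 7.594 mg/L.
Before the 4th dose, 3 doses have been given. Superposition: Cmin = C₀·(f + f² + … + f^3).
≈ 7.594 × (0.1436 + 0.0206 + 0.0030) ≈ 7.594 × 0.1672 ≈ 1.270 mg/L.

1.3 mg/L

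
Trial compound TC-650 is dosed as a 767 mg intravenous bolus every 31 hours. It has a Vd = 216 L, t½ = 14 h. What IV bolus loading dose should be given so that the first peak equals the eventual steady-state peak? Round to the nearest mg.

f = (1/2)^(31/14) ≈ 0.215493; accumulation ratio R = 1/(1−f) ≈ 1.27469.
Loading dose to hit Cmax,ss on first dose: D_load = D_maint·R ≈ 767 × 1.27469 ≈ 977.69 mg.

978 mg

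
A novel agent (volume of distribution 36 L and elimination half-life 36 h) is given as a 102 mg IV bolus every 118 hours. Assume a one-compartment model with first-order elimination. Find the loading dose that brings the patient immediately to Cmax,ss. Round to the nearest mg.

f = (1/2)^(118/36) ≈ 0.103108; accumulation ratio R = 1/(1−f) ≈ 1.11496.
Loading dose to hit Cmax,ss on first dose: D_load = D_maint·R ≈ 102 × 1.11496 ≈ 113.73 mg.

114 mg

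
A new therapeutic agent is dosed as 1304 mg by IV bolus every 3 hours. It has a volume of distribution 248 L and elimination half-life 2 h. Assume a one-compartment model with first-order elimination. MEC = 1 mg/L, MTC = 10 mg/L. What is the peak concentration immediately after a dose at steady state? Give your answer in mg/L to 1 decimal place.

τ/t½ = 3/2 ≈ 1.5, so fraction remaining f = (1/2)^(3/2) ≈ 0.3536.
Accumulation ratio R = 1/(1 − f) ≈ 1/0.6464 ≈ 1.5470.
Single-dose peak C₀ = D/Vd = 1304/248 ≈ 5.258 mg/L.
Steady-state peak Cmax,ss = C₀·R ≈ 5.258 × 1.5470 ≈ 8.134 mg/L.
Peak 8.1 mg/L vs MTC 10 mg/L: below toxic threshold.

8.1 mg/L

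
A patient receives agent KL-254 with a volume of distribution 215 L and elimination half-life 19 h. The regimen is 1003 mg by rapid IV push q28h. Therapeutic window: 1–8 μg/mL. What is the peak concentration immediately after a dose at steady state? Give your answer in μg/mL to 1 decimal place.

τ/t½ = 28/19 ≈ 1.4737, so fraction remaining f = (1/2)^(28/19) ≈ 0.3601.
Accumulation ratio R = 1/(1 − f) ≈ 1/0.6399 ≈ 1.5627.
Each bolus raises the concentration by D/Vd = 1003/215 ≈ 4.665 μg/mL.
Steady-state peak Cmax,ss = C₀·R ≈ 4.665 × 1.5627 ≈ 7.290 μg/mL.
Peak 7.3 μg/mL vs MTC 8 μg/mL: below toxic threshold.

7.3 μg/mL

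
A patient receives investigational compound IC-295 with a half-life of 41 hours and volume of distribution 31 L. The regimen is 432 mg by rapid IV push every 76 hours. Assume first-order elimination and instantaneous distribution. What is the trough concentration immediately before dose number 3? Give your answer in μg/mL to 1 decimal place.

f = (1/2)^(τ/t½) = (1/2)^(76/41) ≈ 0.2767.
C₀ = D/Vd = 432/31 ≈ 13.935 μg/mL.
Before the 3rd dose, 2 doses have been given. Superposition: Cmin = C₀·(f + f²).
≈ 13.935 × (0.2767 + 0.0766) ≈ 13.935 × 0.3533 ≈ 4.923 μg/mL.

4.9 μg/mL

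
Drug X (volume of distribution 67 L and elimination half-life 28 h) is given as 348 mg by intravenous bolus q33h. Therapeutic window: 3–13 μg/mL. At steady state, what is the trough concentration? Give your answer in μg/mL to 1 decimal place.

Over one 33-h interval, 33/28 ≈ 1.1786 half-lives elapse, leaving f ≈ 0.4418 of each dose.
Each bolus raises the concentration by D/Vd = 348/67 ≈ 5.194 μg/mL.
Steady-state trough Cmin,ss = C₀·f/(1−f) ≈ 5.194 × 0.4418/0.5582 ≈ 4.111 μg/mL.
Trough 4.1 μg/mL vs MEC 3 μg/mL: adequate.

4.1 μg/mL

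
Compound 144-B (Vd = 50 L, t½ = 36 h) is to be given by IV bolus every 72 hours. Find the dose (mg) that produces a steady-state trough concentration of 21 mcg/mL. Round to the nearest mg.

τ/t½ = 72/36 ≈ 2, so f = (1/2)^(72/36) ≈ 0.250000.
Cmin,ss = (D/Vd)·f/(1−f), so D = Cmin,ss·Vd·(1−f)/f.
D = 21 × 50 × (1−f)/f ≈ 21 × 50 × 3.00000 ≈ 3150.00 mg.

3150 mg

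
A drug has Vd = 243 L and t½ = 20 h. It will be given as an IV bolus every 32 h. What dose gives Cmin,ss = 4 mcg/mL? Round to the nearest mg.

1975 mg

τ/t½ = 32/20 ≈ 1.6, so f = (1/2)^(32/20) ≈ 0.329877.
Cmin,ss = (D/Vd)·f/(1−f), so D = Cmin,ss·Vd·(1−f)/f.
D = 4 × 243 × (1−f)/f ≈ 4 × 243 × 2.03143 ≈ 1974.55 mg.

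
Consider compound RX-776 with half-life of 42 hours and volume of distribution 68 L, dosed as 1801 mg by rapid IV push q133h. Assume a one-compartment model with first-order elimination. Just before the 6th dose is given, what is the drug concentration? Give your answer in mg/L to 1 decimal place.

3.3 mg/L

f = (1/2)^(τ/t½) = (1/2)^(133/42) ≈ 0.1114.
C₀ = D/Vd = 1801/68 ≈ 26.485 mg/L.
Before the 6th dose, 5 doses have been given. Superposition: Cmin = C₀·(f + f² + … + f^5).
≈ 26.485 × (0.1114 + 0.0124 + 0.0014 + 0.0002 + 0.0000) ≈ 26.485 × 0.1254 ≈ 3.321 mg/L.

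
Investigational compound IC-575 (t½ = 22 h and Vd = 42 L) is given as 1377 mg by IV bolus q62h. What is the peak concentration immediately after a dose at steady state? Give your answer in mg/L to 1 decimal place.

k = ln2/t½ = ln2/22 ≈ 0.031507 h⁻¹; fraction remaining f = e^(−kτ) = e^(−0.031507×62) ≈ 0.1418.
At steady state, accumulation factor R = 1/(1 − e^(−kτ)) ≈ 1.1652.
Each bolus raises the concentration by D/Vd = 1377/42 ≈ 32.786 mg/L.
Cmax,ss = C₀/(1 − f) ≈ 32.786/0.8582 ≈ 38.203 mg/L.

38.2 mg/L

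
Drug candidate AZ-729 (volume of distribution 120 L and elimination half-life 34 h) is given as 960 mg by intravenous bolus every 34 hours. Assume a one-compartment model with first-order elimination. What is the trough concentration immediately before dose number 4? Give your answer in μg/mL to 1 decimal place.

7.0 μg/mL

f = (1/2)^(τ/t½) = (1/2)^(34/34) ≈ 0.5000.
C₀ = D/Vd = 960/120 ≈ 8.000 μg/mL.
Before the 4th dose, 3 doses have been given. Superposition: Cmin = C₀·(f + f² + … + f^3).
≈ 8.000 × (0.5000 + 0.2500 + 0.1250) ≈ 8.000 × 0.8750 ≈ 7.000 μg/mL.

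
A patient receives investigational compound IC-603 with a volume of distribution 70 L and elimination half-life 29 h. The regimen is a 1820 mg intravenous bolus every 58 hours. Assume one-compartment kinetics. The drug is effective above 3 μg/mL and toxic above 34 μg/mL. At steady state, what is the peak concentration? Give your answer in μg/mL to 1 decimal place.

The dosing interval is 2 half-lives, so f = 2^(−2) = 0.25.
Accumulation ratio R = 1/(1 − f) = 1/0.75 = 4/3.
Single-dose peak C₀ = D/Vd = 1820/70 = 26 μg/mL.
Steady-state peak Cmax,ss = C₀·R = 26 × 4/3 ≈ 34.667 μg/mL.
Peak 34.7 μg/mL vs MTC 34 μg/mL: exceeds toxic threshold.

34.7 μg/mL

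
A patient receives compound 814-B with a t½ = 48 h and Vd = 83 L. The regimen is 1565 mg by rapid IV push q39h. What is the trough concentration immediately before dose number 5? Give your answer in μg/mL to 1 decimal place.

22.3 μg/mL

f = (1/2)^(τ/t½) = (1/2)^(39/48) ≈ 0.5694.
C₀ = D/Vd = 1565/83 ≈ 18.855 μg/mL.
Before the 5th dose, 4 doses have been given. Superposition: Cmin = C₀·(f + f² + … + f^4).
≈ 18.855 × (0.5694 + 0.3242 + 0.1846 + 0.1051) ≈ 18.855 × 1.1833 ≈ 22.311 μg/mL.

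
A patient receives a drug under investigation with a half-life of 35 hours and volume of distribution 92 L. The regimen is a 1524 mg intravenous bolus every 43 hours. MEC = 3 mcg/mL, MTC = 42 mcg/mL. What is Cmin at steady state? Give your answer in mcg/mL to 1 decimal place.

τ/t½ = 43/35 ≈ 1.2286, so fraction remaining f = (1/2)^(43/35) ≈ 0.4267.
At steady state, accumulation factor R = 1/(1 − e^(−kτ)) ≈ 1.7443.
Single-dose peak C₀ = D/Vd = 1524/92 ≈ 16.565 mcg/mL.
Steady-state peak Cmax,ss = C₀·R ≈ 16.565 × 1.7443 ≈ 28.894 mcg/mL.
Steady-state trough Cmin,ss = Cmax,ss·f ≈ 28.894 × 0.4267 ≈ 12.329 mcg/mL.
Trough 12.3 mcg/mL vs MEC 3 mcg/mL: adequate.

12.3 mcg/mL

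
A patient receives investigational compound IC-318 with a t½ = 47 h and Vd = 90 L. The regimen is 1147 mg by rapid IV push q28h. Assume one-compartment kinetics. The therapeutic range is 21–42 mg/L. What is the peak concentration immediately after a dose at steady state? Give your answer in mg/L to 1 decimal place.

τ/t½ = 28/47 ≈ 0.59574, so fraction remaining f = (1/2)^(28/47) ≈ 0.6617.
Accumulation ratio R = 1/(1 − f) ≈ 1/0.3383 ≈ 2.9560.
Single-dose peak C₀ = D/Vd = 1147/90 ≈ 12.744 mg/L.
Cmax,ss = C₀/(1 − f) ≈ 12.744/0.3383 ≈ 37.671 mg/L.
Peak 37.7 mg/L vs MTC 42 mg/L: below toxic threshold.

37.7 mg/L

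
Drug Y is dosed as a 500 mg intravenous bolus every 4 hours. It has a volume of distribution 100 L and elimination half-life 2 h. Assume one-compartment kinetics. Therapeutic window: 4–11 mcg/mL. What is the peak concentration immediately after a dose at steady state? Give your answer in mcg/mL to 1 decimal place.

The dosing interval is 2 half-lives, so f = 2^(−2) = 0.25.
At steady state, R = 1/(1 − 0.25) = 4/3.
Single-dose peak C₀ = D/Vd = 500/100 = 5 mcg/mL.
Steady-state peak Cmax,ss = C₀·R = 5 × 4/3 ≈ 6.667 mcg/mL.
Peak 6.7 mcg/mL vs MTC 11 mcg/mL: below toxic threshold.

6.7 mcg/mL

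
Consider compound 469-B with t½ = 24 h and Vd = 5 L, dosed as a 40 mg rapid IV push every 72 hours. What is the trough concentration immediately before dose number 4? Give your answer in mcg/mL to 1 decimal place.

f = (1/2)^(τ/t½) = (1/2)^(72/24) ≈ 0.1250.
C₀ = D/Vd = 40/5 ≈ 8.000 mcg/mL.
Before the 4th dose, 3 doses have been given. Superposition: Cmin = C₀·(f + f² + … + f^3).
≈ 8.000 × (0.1250 + 0.0156 + 0.0020) ≈ 8.000 × 0.1426 ≈ 1.141 mcg/mL.

1.1 mcg/mL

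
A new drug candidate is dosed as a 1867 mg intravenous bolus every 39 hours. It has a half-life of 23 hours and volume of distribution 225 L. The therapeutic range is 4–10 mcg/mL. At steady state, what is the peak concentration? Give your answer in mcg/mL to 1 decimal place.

12.0 mcg/mL

Over one 39-h interval, 39/23 ≈ 1.6957 half-lives elapse, leaving f ≈ 0.3087 of each dose.
At steady state, accumulation factor R = 1/(1 − e^(−kτ)) ≈ 1.4465.
Single-dose peak C₀ = D/Vd = 1867/225 ≈ 8.298 mcg/mL.
Cmax,ss = C₀/(1 − f) ≈ 8.298/0.6913 ≈ 12.003 mcg/mL.
Peak 12.0 mcg/mL vs MTC 10 mcg/mL: exceeds toxic threshold.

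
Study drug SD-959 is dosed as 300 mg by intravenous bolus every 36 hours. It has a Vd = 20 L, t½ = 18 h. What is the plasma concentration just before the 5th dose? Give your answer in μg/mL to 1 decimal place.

5.0 μg/mL

f = (1/2)^(τ/t½) = (1/2)^(36/18) ≈ 0.2500.
C₀ = D/Vd = 300/20 ≈ 15.000 μg/mL.
Before the 5th dose, 4 doses have been given. Superposition: Cmin = C₀·(f + f² + … + f^4).
≈ 15.000 × (0.2500 + 0.0625 + 0.0156 + 0.0039) ≈ 15.000 × 0.3320 ≈ 4.980 μg/mL.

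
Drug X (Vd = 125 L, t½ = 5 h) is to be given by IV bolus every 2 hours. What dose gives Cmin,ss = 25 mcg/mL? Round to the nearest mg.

τ/t½ = 2/5 ≈ 0.4, so f = (1/2)^(2/5) ≈ 0.757858.
Cmin,ss = (D/Vd)·f/(1−f), so D = Cmin,ss·Vd·(1−f)/f.
D = 25 × 125 × (1−f)/f ≈ 25 × 125 × 0.31951 ≈ 998.47 mg.

998 mg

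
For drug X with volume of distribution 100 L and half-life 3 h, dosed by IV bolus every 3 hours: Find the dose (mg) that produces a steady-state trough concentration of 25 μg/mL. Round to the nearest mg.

2500 mg

τ/t½ = 3/3 ≈ 1, so f = (1/2)^(3/3) ≈ 0.500000.
Cmin,ss = (D/Vd)·f/(1−f), so D = Cmin,ss·Vd·(1−f)/f.
D = 25 × 100 × (1−f)/f ≈ 25 × 100 × 1.00000 ≈ 2500.00 mg.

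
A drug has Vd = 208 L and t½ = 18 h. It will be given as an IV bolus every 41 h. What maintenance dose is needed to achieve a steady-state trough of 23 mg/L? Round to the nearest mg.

18415 mg

τ/t½ = 41/18 ≈ 2.2778, so f = (1/2)^(41/18) ≈ 0.206215.
Cmin,ss = (D/Vd)·f/(1−f), so D = Cmin,ss·Vd·(1−f)/f.
D = 23 × 208 × (1−f)/f ≈ 23 × 208 × 3.84931 ≈ 18415.10 mg.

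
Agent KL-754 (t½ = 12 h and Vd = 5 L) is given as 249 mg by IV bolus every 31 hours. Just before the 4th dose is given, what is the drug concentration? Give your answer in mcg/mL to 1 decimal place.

9.9 mcg/mL

f = (1/2)^(τ/t½) = (1/2)^(31/12) ≈ 0.1669.
C₀ = D/Vd = 249/5 ≈ 49.800 mcg/mL.
Before the 4th dose, 3 doses have been given. Superposition: Cmin = C₀·(f + f² + … + f^3).
≈ 49.800 × (0.1669 + 0.0279 + 0.0046) ≈ 49.800 × 0.1994 ≈ 9.930 mcg/mL.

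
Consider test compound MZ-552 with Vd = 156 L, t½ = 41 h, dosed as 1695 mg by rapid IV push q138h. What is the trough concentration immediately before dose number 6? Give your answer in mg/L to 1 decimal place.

1.2 mg/L

f = (1/2)^(τ/t½) = (1/2)^(138/41) ≈ 0.0970.
C₀ = D/Vd = 1695/156 ≈ 10.865 mg/L.
Before the 6th dose, 5 doses have been given. Superposition: Cmin = C₀·(f + f² + … + f^5).
≈ 10.865 × (0.0970 + 0.0094 + 0.0009 + 0.0001 + 0.0000) ≈ 10.865 × 0.1074 ≈ 1.167 mg/L.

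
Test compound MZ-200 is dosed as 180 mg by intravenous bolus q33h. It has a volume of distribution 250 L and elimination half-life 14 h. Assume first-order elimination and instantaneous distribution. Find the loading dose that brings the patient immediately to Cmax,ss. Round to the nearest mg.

224 mg

f = (1/2)^(33/14) ≈ 0.195177; accumulation ratio R = 1/(1−f) ≈ 1.24251.
Loading dose to hit Cmax,ss on first dose: D_load = D_maint·R ≈ 180 × 1.24251 ≈ 223.65 mg.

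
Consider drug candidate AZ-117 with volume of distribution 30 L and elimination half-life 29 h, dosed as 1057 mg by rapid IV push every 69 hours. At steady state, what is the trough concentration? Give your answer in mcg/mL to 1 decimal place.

Over one 69-h interval, 69/29 ≈ 2.3793 half-lives elapse, leaving f ≈ 0.1922 of each dose.
Each bolus raises the concentration by D/Vd = 1057/30 ≈ 35.233 mcg/mL.
Steady-state trough Cmin,ss = C₀·f/(1−f) ≈ 35.233 × 0.1922/0.8078 ≈ 8.383 mcg/mL.

8.4 mcg/mL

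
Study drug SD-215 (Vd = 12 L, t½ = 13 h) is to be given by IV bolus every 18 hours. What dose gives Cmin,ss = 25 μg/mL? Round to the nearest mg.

483 mg

τ/t½ = 18/13 ≈ 1.3846, so f = (1/2)^(18/13) ≈ 0.382992.
Cmin,ss = (D/Vd)·f/(1−f), so D = Cmin,ss·Vd·(1−f)/f.
D = 25 × 12 × (1−f)/f ≈ 25 × 12 × 1.61102 ≈ 483.31 mg.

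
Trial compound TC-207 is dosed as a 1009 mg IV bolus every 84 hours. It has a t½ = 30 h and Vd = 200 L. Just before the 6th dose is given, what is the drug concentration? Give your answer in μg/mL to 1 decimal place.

0.8 μg/mL

f = (1/2)^(τ/t½) = (1/2)^(84/30) ≈ 0.1436.
C₀ = D/Vd = 1009/200 ≈ 5.045 μg/mL.
Before the 6th dose, 5 doses have been given. Superposition: Cmin = C₀·(f + f² + … + f^5).
≈ 5.045 × (0.1436 + 0.0206 + 0.0030 + 0.0004 + 0.0001) ≈ 5.045 × 0.1677 ≈ 0.846 μg/mL.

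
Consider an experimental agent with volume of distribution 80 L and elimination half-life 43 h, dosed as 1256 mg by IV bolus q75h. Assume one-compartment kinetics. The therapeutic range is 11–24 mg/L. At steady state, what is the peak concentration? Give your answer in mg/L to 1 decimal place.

22.4 mg/L

τ/t½ = 75/43 ≈ 1.7442, so fraction remaining f = (1/2)^(75/43) ≈ 0.2985.
Accumulation ratio R = 1/(1 − f) ≈ 1/0.7015 ≈ 1.4255.
Single-dose peak C₀ = D/Vd = 1256/80 ≈ 15.700 mg/L.
Steady-state peak Cmax,ss = C₀·R ≈ 15.700 × 1.4255 ≈ 22.380 mg/L.
Peak 22.4 mg/L vs MTC 24 mg/L: below toxic threshold.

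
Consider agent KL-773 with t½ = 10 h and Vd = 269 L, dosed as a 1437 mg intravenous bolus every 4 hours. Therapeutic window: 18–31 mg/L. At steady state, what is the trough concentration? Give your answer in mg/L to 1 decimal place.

k = ln2/t½ = ln2/10 ≈ 0.069315 h⁻¹; fraction remaining f = e^(−kτ) = e^(−0.069315×4) ≈ 0.7579.
At steady state, accumulation factor R = 1/(1 − e^(−kτ)) ≈ 4.1305.
Single-dose peak C₀ = D/Vd = 1437/269 ≈ 5.342 mg/L.
Cmax,ss = C₀/(1 − f) ≈ 5.342/0.2421 ≈ 22.065 mg/L.
One interval later, Cmin,ss = Cmax,ss·e^(−kτ) ≈ 22.065 × 0.7579 ≈ 16.723 mg/L.
Trough 16.7 mg/L vs MEC 18 mg/L: subtherapeutic.

16.7 mg/L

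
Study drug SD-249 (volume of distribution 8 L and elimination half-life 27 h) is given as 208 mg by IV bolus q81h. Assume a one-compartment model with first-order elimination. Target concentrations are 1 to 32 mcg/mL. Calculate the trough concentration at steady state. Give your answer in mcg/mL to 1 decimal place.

The dosing interval is 3 half-lives, so f = 2^(−3) = 0.125.
Accumulation ratio R = 1/(1 − f) = 1/0.875 = 8/7.
Single-dose peak C₀ = D/Vd = 208/8 = 26 mcg/mL.
Steady-state peak Cmax,ss = C₀·R = 26 × 8/7 ≈ 29.714 mcg/mL.
Steady-state trough Cmin,ss = Cmax,ss·f ≈ 29.714 × 0.125 ≈ 3.714 mcg/mL.
Trough 3.7 mcg/mL vs MEC 1 mcg/mL: adequate.

3.7 mcg/mL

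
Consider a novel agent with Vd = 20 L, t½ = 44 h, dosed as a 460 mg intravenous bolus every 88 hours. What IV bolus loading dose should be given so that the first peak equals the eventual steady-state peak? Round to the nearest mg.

613 mg

f = (1/2)^(88/44) ≈ 0.250000; accumulation ratio R = 1/(1−f) ≈ 1.33333.
Loading dose to hit Cmax,ss on first dose: D_load = D_maint·R ≈ 460 × 1.33333 ≈ 613.33 mg.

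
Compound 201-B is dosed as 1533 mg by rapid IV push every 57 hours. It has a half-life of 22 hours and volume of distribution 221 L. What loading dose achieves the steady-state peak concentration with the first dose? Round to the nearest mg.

f = (1/2)^(57/22) ≈ 0.165981; accumulation ratio R = 1/(1−f) ≈ 1.19901.
Loading dose to hit Cmax,ss on first dose: D_load = D_maint·R ≈ 1533 × 1.19901 ≈ 1838.08 mg.

1838 mg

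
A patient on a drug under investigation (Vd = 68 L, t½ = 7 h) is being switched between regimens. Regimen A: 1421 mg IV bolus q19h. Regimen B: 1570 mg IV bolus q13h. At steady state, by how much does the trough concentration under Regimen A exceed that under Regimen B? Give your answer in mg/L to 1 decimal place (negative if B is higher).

-5.0 mg/L

Regimen A: f = (1/2)^(19/7) ≈ 0.1524; Cmin,ss = (1421/68)·f/(1−f) ≈ 3.757 mg/L.
Regimen B: f = (1/2)^(13/7) ≈ 0.2760; Cmin,ss = (1570/68)·f/(1−f) ≈ 8.802 mg/L.
Difference ≈ 3.757 − 8.802 ≈ -5.045 mg/L.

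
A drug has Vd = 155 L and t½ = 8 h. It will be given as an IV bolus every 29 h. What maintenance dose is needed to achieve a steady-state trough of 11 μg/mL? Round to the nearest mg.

19331 mg

τ/t½ = 29/8 ≈ 3.625, so f = (1/2)^(29/8) ≈ 0.081052.
Cmin,ss = (D/Vd)·f/(1−f), so D = Cmin,ss·Vd·(1−f)/f.
D = 11 × 155 × (1−f)/f ≈ 11 × 155 × 11.33776 ≈ 19330.88 mg.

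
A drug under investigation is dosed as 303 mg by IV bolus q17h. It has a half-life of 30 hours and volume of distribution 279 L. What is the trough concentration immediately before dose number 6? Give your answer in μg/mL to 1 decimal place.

1.9 μg/mL

f = (1/2)^(τ/t½) = (1/2)^(17/30) ≈ 0.6752.
C₀ = D/Vd = 303/279 ≈ 1.086 μg/mL.
Before the 6th dose, 5 doses have been given. Superposition: Cmin = C₀·(f + f² + … + f^5).
≈ 1.086 × (0.6752 + 0.4559 + 0.3078 + 0.2078 + 0.1403) ≈ 1.086 × 1.7870 ≈ 1.941 μg/mL.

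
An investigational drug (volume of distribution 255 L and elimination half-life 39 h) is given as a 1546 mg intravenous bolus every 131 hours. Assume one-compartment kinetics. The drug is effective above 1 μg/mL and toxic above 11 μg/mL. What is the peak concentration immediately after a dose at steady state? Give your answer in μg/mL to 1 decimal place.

τ/t½ = 131/39 ≈ 3.359, so fraction remaining f = (1/2)^(131/39) ≈ 0.0975.
Accumulation ratio R = 1/(1 − f) ≈ 1/0.9025 ≈ 1.1080.
Each bolus raises the concentration by D/Vd = 1546/255 ≈ 6.063 μg/mL.
Steady-state peak Cmax,ss = C₀·R ≈ 6.063 × 1.1080 ≈ 6.718 μg/mL.
Peak 6.7 μg/mL vs MTC 11 μg/mL: below toxic threshold.

6.7 μg/mL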